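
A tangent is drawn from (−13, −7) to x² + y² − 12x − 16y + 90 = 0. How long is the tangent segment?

24

Centre (6, 8), r² = 10. |PO|² = (−19)² + (−15)² = 586.
The tangent meets the radius at right angles, so tangent² = |PO|² − r² = 586 − 10 = 576.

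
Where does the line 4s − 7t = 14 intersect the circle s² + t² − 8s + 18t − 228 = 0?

(−14, −10) and (14, 6)

Substitute t = (−14 + 4s)/7:
65s² − 12740 = 0  ⟹  s² − 196 = 0
s = 14 or s = −14, giving (14, 6) and (−14, −10).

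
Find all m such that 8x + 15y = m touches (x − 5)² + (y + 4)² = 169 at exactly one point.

Tangency holds when the distance from the centre (5, −4) to the line equals the radius 13:
|8·5 + 15·(−4) − m| / √289 = 13
|m − (−20)| = 13·17, so m = 201 or m = −241.

m = −241 or m = 201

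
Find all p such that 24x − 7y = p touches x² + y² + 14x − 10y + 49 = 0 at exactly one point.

The line touches the circle iff its distance from (−7, 5) is 5:
|24·(−7) − 7·5 − p| / √625 = 5
|p − (−203)| = 5·25, so p = −78 or p = −328.

p = −328 or p = −78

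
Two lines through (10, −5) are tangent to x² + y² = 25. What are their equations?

4x + 3y = 25 and y = −5

Write the tangent as mx − y + (−5 − m·(10)) = 0 and set its distance from the centre to 5:
(−10m − (5))² = 25(m² + 1)
3m² + 4m = 0, so m = −4/3 or m = 0.
With m = −4/3: 4x + 3y = 25. With m = 0: y = −5.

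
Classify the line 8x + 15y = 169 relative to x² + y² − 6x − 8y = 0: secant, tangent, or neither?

tangent

d² = (8·3 + 15·4 − (169))²/289 = 25; r² = 25.
Since d² = r², the line is tangent.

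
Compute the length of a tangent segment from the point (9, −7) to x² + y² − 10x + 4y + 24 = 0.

Centre (5, −2), r² = 5. |PO|² = (4)² + (−5)² = 41.
By the tangent–radius right angle, tangent length = √(|PO|² − r²) = √36 = 6.

6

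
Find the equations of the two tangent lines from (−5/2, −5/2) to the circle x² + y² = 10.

3x + y = −10 and x + 3y = −10

A line y − (−5/2) = m(x − (−5/2)) is tangent when its distance from (0, 0) is √10:
(5/2m − (5/2))² = 10(m² + 1)
3m² + 10m + 3 = 0, so m = −3 or m = −1/3.
With m = −3: 3x + y = −10. With m = −1/3: x + 3y = −10.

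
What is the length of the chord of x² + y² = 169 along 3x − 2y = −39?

4√13

Centre (0, 0), r² = 169. Perpendicular distance d from centre to line = |39| / √13 = 39/√13.
Chord = 2√(r² − d²) = 2·√(52) = 4√13.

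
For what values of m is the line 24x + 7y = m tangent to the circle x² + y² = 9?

m = −75 or m = 75

The line touches the circle iff its distance from (0, 0) is 3:
|24·0 + 7·0 − m| / √625 = 3
|m| = 3·25, so m = 75 or m = −75.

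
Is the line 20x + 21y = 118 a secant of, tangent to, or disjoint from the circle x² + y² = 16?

Substituting the line into the circle gives 841x² − 4720x + 6868 = 0.
Δ = 22278400 − 23103952 = −825552.
No real roots: the line does not meet the circle.

disjoint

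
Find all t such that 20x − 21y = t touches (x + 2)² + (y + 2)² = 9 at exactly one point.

The line touches the circle iff its distance from (−2, −2) is 3:
|20·(−2) − 21·(−2) − t| / √841 = 3
|t − (2)| = 3·29, so t = 89 or t = −85.

t = −85 or t = 89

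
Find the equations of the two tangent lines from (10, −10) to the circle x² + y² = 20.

2x + y = 10 and x + 2y = −10

Write the tangent as mx − y + (−10 − m·(10)) = 0 and set its distance from the centre to 2√5:
(−10m − (10))² = 20(m² + 1)
2m² + 5m + 2 = 0, so m = −2 or m = −1/2.
With m = −2: 2x + y = 10. With m = −1/2: x + 2y = −10.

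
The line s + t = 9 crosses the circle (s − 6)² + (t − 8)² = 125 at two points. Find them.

(−4, 13) and (11, −2)

Express t = −s + 9 and substitute into the circle:
2s² − 14s − 88 = 0  ⟹  s² − 7s − 44 = 0
s = 11 or s = −4, giving (11, −2) and (−4, 13).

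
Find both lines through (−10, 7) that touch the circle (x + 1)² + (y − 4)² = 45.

2x + y = −13 and x − 2y = −24

Write the tangent as mx − y + (7 − m·(−10)) = 0 and set its distance from the centre to 3√5:
[m·(9) − (−3)]² = 45(m² + 1)
2m² + 3m − 2 = 0, so m = −2 or m = 1/2.
Through (−10, 7) these give 2x + y = −13 and x − 2y = −24.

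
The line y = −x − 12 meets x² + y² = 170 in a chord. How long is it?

Centre (0, 0), r² = 170. Perpendicular distance d from centre to line = |12| / √2 = 12/√2.
Half the chord is √(r² − d²) = √(98), so the full chord is 14√2.

14√2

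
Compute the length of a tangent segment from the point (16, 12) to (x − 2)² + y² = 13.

With centre O = (2, 0), |OP|² = 340 and r² = 13.
The tangent meets the radius at right angles, so tangent² = |PO|² − r² = 340 − 13 = 327.

√327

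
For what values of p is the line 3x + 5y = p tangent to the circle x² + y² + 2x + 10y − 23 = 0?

p = −28 ± 7√34

For a tangent, require d(centre, line) = r = 7.
|3·(−1) + 5·(−5) − p| / √34 = 7
|p − (−28)| = 7√34.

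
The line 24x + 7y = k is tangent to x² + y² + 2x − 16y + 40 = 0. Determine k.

k = −93 or k = 157

The line touches the circle iff its distance from (−1, 8) is 5:
|24·(−1) + 7·8 − k| / √625 = 5
|k − (32)| = 5·25, so k = 157 or k = −93.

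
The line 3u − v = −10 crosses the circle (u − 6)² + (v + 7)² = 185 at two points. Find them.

(−7, −11) and (−2, 4)

From the line, v = 3u + 10. Substituting:
10u² + 90u + 140 = 0  ⟹  u² + 9u + 14 = 0
u = −2 or u = −7, giving (−2, 4) and (−7, −11).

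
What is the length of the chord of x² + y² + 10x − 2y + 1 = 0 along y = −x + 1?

From the line, y = −x + 1. Substituting:
2x² + 10x = 0  ⟹  x² + 5x = 0
x = 0 or x = −5, giving (0, 1) and (−5, 6).
Chord length = distance between (0, 1) and (−5, 6) = √50 = 5√2.

5√2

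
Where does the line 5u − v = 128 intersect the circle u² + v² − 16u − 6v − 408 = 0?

Express v = 5u − 128 and substitute into the circle:
26u² − 1326u + 16744 = 0  ⟹  u² − 51u + 644 = 0
u = 28 or u = 23, giving (28, 12) and (23, −13).

(23, −13) and (28, 12)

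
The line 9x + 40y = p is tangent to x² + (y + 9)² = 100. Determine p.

Tangency holds when the distance from the centre (0, −9) to the line equals the radius 10:
|9·0 + 40·(−9) − p| / √1681 = 10
|p − (−360)| = 10·41, so p = 50 or p = −770.

p = −770 or p = 50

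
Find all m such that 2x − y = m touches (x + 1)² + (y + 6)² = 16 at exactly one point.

For a tangent, require d(centre, line) = r = 4.
|2·(−1) − 1·(−6) − m| / √5 = 4
|m − (4)| = 4√5.

m = 4 ± 4√5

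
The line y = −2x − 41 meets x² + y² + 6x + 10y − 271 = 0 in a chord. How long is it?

10√5

Centre (−3, −5), r² = 305. Perpendicular distance d from centre to line = |30| / √5 = 30/√5.
Chord = 2√(r² − d²) = 2·√(125) = 10√5.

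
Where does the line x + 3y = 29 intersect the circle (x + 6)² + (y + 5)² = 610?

Substitute y = (29 − x)/3:
10x² + 20x − 3230 = 0  ⟹  x² + 2x − 323 = 0
x = 17 or x = −19, giving (17, 4) and (−19, 16).

(−19, 16) and (17, 4)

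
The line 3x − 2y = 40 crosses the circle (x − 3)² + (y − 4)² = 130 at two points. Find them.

Express y = (−40 + 3x)/2 and substitute into the circle:
13x² − 312x + 1820 = 0  ⟹  x² − 24x + 140 = 0
x = 14 or x = 10, giving (14, 1) and (10, −5).

(10, −5) and (14, 1)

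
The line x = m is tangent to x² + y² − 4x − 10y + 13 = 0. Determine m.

m = −2 or m = 6

The line touches the circle iff its distance from (2, 5) is 4:
|1·2 + 0·5 − m| / √1 = 4
|m − (2)| = 4, so m = 6 or m = −2.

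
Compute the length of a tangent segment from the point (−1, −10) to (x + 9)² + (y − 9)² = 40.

Centre (−9, 9), r² = 40. |PO|² = (8)² + (−19)² = 425.
By the tangent–radius right angle, tangent length = √(|PO|² − r²) = √385.

√385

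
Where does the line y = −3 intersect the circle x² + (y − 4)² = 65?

From the line, y = −3. Substituting:
x² − 16 = 0
x = 4 or x = −4, giving (4, −3) and (−4, −3).

(−4, −3) and (4, −3)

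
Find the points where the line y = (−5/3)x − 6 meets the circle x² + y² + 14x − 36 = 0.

(−9, 9) and (0, −6)

From the line, y = (−18 − 5x)/3. Substituting:
34x² + 306x = 0  ⟹  x² + 9x = 0
x = 0 or x = −9, giving (0, −6) and (−9, 9).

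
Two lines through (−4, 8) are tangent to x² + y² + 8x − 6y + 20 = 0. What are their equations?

Let a tangent through (−4, 8) have slope m. Its distance from (−4, 3) must equal √5:
(0m − (−5))² = 5(m² + 1)
m² − 4 = 0, so m = 2 or m = −2.
Through (−4, 8) these give 2x − y = −16 and 2x + y = 0.

2x − y = −16 and 2x + y = 0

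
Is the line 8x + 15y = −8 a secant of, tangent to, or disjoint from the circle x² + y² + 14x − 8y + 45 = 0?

secant

Substituting the line into the circle gives 289x² + 4238x + 11149 = 0.
Discriminant = (4238)² − 4·289·(11149) = 5072400 > 0.
Two real roots: the line is a secant.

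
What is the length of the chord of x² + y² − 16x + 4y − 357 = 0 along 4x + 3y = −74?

Substitute y = (−74 − 4x)/3:
25x² + 400x + 1375 = 0  ⟹  x² + 16x + 55 = 0
x = −5 or x = −11, giving (−5, −18) and (−11, −10).
Chord length = distance between (−5, −18) and (−11, −10) = √100 = 10.

10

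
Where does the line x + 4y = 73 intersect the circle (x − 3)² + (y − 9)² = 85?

(1, 18) and (9, 16)

Express y = (73 − x)/4 and substitute into the circle:
17x² − 170x + 153 = 0  ⟹  x² − 10x + 9 = 0
x = 9 or x = 1, giving (9, 16) and (1, 18).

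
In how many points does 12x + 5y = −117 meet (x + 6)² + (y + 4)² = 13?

2

Centre (−6, −4), r² = 13. Distance² from centre to line = (25)²/169 = 625/169.
Since d² < r², the line cuts the circle twice.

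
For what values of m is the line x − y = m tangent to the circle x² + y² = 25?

m = ±5√2

The line touches the circle iff its distance from (0, 0) is 5:
|1·0 − 1·0 − m| / √2 = 5
|m| = 5√2.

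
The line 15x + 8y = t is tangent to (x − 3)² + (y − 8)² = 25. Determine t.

t = 24 or t = 194

Tangency holds when the distance from the centre (3, 8) to the line equals the radius 5:
|15·3 + 8·8 − t| / √289 = 5
|t − (109)| = 5·17, so t = 194 or t = 24.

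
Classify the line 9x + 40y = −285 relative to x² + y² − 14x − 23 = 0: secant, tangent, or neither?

neither

d² = (9·7 + 40·0 − (−285))²/1681 = 121104/1681; r² = 72.
Since d² > r², the line lies outside the circle.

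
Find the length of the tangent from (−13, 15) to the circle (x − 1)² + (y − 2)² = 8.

√357

With centre O = (1, 2), |OP|² = 365 and r² = 8.
By the tangent–radius right angle, tangent length = √(|PO|² − r²) = √357.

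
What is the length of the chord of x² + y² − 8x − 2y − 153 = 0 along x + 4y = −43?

Centre (4, 1), r² = 170. Perpendicular distance d from centre to line = |51| / √17 = 51/√17.
Half the chord is √(r² − d²) = √(17), so the full chord is 2√17.

2√17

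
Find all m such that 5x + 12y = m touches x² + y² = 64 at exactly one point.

m = −104 or m = 104

Tangency holds when the distance from the centre (0, 0) to the line equals the radius 8:
|5·0 + 12·0 − m| / √169 = 8
|m| = 8·13, so m = 104 or m = −104.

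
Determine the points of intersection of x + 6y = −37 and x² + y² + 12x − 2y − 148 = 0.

From the line, y = (−37 − x)/6. Substituting:
37x² + 518x − 3515 = 0  ⟹  x² + 14x − 95 = 0
x = 5 or x = −19, giving (5, −7) and (−19, −3).

(−19, −3) and (5, −7)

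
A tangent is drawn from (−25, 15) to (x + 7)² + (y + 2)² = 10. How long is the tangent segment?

3√67

Centre (−7, −2), r² = 10. |PO|² = (−18)² + (17)² = 613.
By the tangent–radius right angle, tangent length = √(|PO|² − r²) = √603 = 3√67.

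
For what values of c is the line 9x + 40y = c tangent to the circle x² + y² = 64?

c = −328 or c = 328

Tangency holds when the distance from the centre (0, 0) to the line equals the radius 8:
|9·0 + 40·0 − c| / √1681 = 8
|c| = 8·41, so c = 328 or c = −328.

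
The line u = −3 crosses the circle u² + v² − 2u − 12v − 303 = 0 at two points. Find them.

The line gives u = −3. Substituting into the circle:
v² − 12v − 288 = 0
v = 24 or v = −12, giving (−3, 24) and (−3, −12).

(−3, −12) and (−3, 24)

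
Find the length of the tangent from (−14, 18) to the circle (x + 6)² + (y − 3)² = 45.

2√61

Centre (−6, 3), r² = 45. |PO|² = (−8)² + (15)² = 289.
By the tangent–radius right angle, tangent length = √(|PO|² − r²) = √244 = 2√61.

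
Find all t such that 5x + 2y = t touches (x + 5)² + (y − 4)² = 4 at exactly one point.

t = −17 ± 2√29

The line touches the circle iff its distance from (−5, 4) is 2:
|5·(−5) + 2·4 − t| / √29 = 2
|t − (−17)| = 2√29.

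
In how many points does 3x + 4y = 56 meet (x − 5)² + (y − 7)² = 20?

2

Substituting the line into the circle gives 25x² − 328x + 864 = 0.
Discriminant = (−328)² − 4·25·(864) = 21184 > 0.
Two real roots: the line is a secant.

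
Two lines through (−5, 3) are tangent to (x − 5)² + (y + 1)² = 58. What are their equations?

7x + 3y = −26 and 3x − 7y = −36

Let a tangent through (−5, 3) have slope m. Its distance from (5, −1) must equal √58:
(10m − (−4))² = 58(m² + 1)
21m² + 40m − 21 = 0, so m = −7/3 or m = 3/7.
Through (−5, 3) these give 7x + 3y = −26 and 3x − 7y = −36.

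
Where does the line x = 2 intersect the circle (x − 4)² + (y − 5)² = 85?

The line gives x = 2. Substituting into the circle:
y² − 10y − 56 = 0
y = 14 or y = −4, giving (2, 14) and (2, −4).

(2, −4) and (2, 14)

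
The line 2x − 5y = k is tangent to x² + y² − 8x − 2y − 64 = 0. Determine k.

k = 3 ± 9√29

The line touches the circle iff its distance from (4, 1) is 9:
|2·4 − 5·1 − k| / √29 = 9
|k − (3)| = 9√29.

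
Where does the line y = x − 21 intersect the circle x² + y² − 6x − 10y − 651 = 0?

From the line, y = x − 21. Substituting:
2x² − 58x = 0  ⟹  x² − 29x = 0
x = 29 or x = 0, giving (29, 8) and (0, −21).

(0, −21) and (29, 8)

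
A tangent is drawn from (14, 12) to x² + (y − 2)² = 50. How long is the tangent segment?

Centre (0, 2), r² = 50. |PO|² = (14)² + (10)² = 296.
Power of the point: PT² = |PO|² − r² = 246, so PT = √246.

√246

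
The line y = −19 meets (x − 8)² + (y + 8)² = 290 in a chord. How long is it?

Express y = −19 and substitute into the circle:
x² − 16x − 105 = 0
x = 21 or x = −5, giving (21, −19) and (−5, −19).
Chord length = distance between (21, −19) and (−5, −19) = √676 = 26.

26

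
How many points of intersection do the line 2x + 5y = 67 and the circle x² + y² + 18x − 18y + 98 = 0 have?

2

d² = (2·(−9) + 5·9 − (67))²/29 = 1600/29; r² = 64.
Since d² < r², the line cuts the circle twice.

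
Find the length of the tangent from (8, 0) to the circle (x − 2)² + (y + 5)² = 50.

√11

Centre (2, −5), r² = 50. |PO|² = (6)² + (5)² = 61.
Power of the point: PT² = |PO|² − r² = 11, so PT = √11.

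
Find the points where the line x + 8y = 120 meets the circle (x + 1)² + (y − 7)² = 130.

From the line, y = (120 − x)/8. Substituting:
65x² − 4160 = 0  ⟹  x² − 64 = 0
x = 8 or x = −8, giving (8, 14) and (−8, 16).

(−8, 16) and (8, 14)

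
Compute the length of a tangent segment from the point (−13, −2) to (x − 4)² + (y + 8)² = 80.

7√5

The centre is (4, −8) and r = 4√5. The square of the distance from P to the centre is 289 + 36 = 325.
Power of the point: PT² = |PO|² − r² = 245, so PT = 7√5.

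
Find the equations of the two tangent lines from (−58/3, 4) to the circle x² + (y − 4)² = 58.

3x − 7y = −86 and 3x + 7y = −30

A line y − (4) = m(x − (−58/3)) is tangent when its distance from (0, 4) is √58:
[m·(58/3) − (0)]² = 58(m² + 1)
49m² − 9 = 0, so m = 3/7 or m = −3/7.
With m = 3/7: 3x − 7y = −86. With m = −3/7: 3x + 7y = −30.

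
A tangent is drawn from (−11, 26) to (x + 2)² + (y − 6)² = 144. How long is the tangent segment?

√337

With centre O = (−2, 6), |OP|² = 481 and r² = 144.
By the tangent–radius right angle, tangent length = √(|PO|² − r²) = √337.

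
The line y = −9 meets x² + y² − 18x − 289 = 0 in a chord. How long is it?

34

Centre (9, 0), r² = 370. Perpendicular distance d from centre to line = |9| / √1 = 9.
Chord = 2√(r² − d²) = 2·√(289) = 34.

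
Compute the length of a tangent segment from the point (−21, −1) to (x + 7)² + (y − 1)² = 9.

√191

The centre is (−7, 1) and r = 3. The square of the distance from P to the centre is 196 + 4 = 200.
By the tangent–radius right angle, tangent length = √(|PO|² − r²) = √191.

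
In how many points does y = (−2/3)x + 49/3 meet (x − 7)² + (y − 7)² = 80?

Centre (7, 7), r² = 80. Distance² from centre to line = (−14)²/13 = 196/13.
Since d² < r², the line cuts the circle twice.

2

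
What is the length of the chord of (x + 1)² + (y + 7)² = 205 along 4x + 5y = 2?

Substitute y = (2 − 4x)/5:
41x² − 246x − 3731 = 0  ⟹  x² − 6x − 91 = 0
x = 13 or x = −7, giving (13, −10) and (−7, 6).
Chord length = distance between (13, −10) and (−7, 6) = √656 = 4√41.

4√41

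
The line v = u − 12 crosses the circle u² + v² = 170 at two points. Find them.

(−1, −13) and (13, 1)

From the line, v = u − 12. Substituting:
2u² − 24u − 26 = 0  ⟹  u² − 12u − 13 = 0
u = 13 or u = −1, giving (13, 1) and (−1, −13).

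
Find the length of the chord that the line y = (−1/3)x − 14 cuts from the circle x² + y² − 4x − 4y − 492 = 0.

10√10

Substitute y = (−42 − x)/3:
10x² + 60x − 2160 = 0  ⟹  x² + 6x − 216 = 0
x = 12 or x = −18, giving (12, −18) and (−18, −8).
Chord length = distance between (12, −18) and (−18, −8) = √1000 = 10√10.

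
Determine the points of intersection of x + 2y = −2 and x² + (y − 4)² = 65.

From the line, y = (−2 − x)/2. Substituting:
5x² + 20x − 160 = 0  ⟹  x² + 4x − 32 = 0
x = 4 or x = −8, giving (4, −3) and (−8, 3).

(−8, 3) and (4, −3)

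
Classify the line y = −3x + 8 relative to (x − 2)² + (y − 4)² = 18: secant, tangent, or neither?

Substituting the line into the circle gives 10x² − 28x + 2 = 0.
Δ = 784 − 80 = 704.
Two real roots: the line is a secant.

secant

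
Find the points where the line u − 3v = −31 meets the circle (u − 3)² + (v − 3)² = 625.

Substitute v = (31 + u)/3:
10u² − 10u − 5060 = 0  ⟹  u² − u − 506 = 0
u = 23 or u = −22, giving (23, 18) and (−22, 3).

(−22, 3) and (23, 18)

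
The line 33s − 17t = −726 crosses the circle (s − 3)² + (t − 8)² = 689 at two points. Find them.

(−22, 0) and (−5, 33)

From the line, t = (726 + 33s)/17. Substituting:
1378s² + 37206s + 151580 = 0  ⟹  s² + 27s + 110 = 0
s = −5 or s = −22, giving (−5, 33) and (−22, 0).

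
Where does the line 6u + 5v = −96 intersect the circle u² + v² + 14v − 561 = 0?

Express v = (−96 − 6u)/5 and substitute into the circle:
61u² + 732u − 11529 = 0  ⟹  u² + 12u − 189 = 0
u = 9 or u = −21, giving (9, −30) and (−21, 6).

(−21, 6) and (9, −30)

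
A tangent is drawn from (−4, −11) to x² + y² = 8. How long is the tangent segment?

With centre O = (0, 0), |OP|² = 137 and r² = 8.
The tangent meets the radius at right angles, so tangent² = |PO|² − r² = 137 − 8 = 129.

√129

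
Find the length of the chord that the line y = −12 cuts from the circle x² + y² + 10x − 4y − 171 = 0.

Substitute y = −12:
x² + 10x + 21 = 0
x = −3 or x = −7, giving (−3, −12) and (−7, −12).
Chord length = distance between (−3, −12) and (−7, −12) = √16 = 4.

4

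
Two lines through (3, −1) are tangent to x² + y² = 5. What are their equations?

2x + y = 5 and x − 2y = 5

Write the tangent as mx − y + (−1 − m·(3)) = 0 and set its distance from the centre to √5:
(−3m − (1))² = 5(m² + 1)
2m² + 3m − 2 = 0, so m = −2 or m = 1/2.
With m = −2: 2x + y = 5. With m = 1/2: x − 2y = 5.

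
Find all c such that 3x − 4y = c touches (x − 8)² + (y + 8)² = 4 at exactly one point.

Tangency holds when the distance from the centre (8, −8) to the line equals the radius 2:
|3·8 − 4·(−8) − c| / √25 = 2
|c − (56)| = 2·5, so c = 66 or c = 46.

c = 46 or c = 66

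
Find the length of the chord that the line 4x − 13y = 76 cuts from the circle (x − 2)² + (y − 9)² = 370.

2√185

The distance from (2, 9) to the line is 185/√185, and r² = 370.
Chord = 2√(r² − d²) = 2·√(185) = 2√185.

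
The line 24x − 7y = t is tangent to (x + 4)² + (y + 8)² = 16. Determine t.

For a tangent, require d(centre, line) = r = 4.
|24·(−4) − 7·(−8) − t| / √625 = 4
|t − (−40)| = 4·25, so t = 60 or t = −140.

t = −140 or t = 60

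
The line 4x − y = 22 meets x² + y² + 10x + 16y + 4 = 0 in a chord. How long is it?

2√17

Centre (−5, −8), r² = 85. Perpendicular distance d from centre to line = |−34| / √17 = 34/√17.
Chord = 2√(r² − d²) = 2·√(17) = 2√17.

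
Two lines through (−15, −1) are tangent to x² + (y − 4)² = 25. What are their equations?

y = −1 and 3x − 4y = −41

A line y − (−1) = m(x − (−15)) is tangent when its distance from (0, 4) is 5:
[m·(15) − (5)]² = 25(m² + 1)
4m² − 3m = 0, so m = 0 or m = 3/4.
With m = 0: y = −1. With m = 3/4: 3x − 4y = −41.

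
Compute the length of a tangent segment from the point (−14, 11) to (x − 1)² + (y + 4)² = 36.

3√46

Centre (1, −4), r² = 36. |PO|² = (−15)² + (15)² = 450.
By the tangent–radius right angle, tangent length = √(|PO|² − r²) = √414 = 3√46.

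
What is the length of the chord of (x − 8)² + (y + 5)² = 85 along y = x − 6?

From the line, y = x − 6. Substituting:
2x² − 18x − 20 = 0  ⟹  x² − 9x − 10 = 0
x = 10 or x = −1, giving (10, 4) and (−1, −7).
Chord length = distance between (10, 4) and (−1, −7) = √242 = 11√2.

11√2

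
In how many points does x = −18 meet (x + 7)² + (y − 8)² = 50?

0

Substituting the line into the circle gives y² − 16y + 135 = 0.
Discriminant = (−16)² − 4·1·(135) = −284 < 0.
No real roots: the line does not meet the circle.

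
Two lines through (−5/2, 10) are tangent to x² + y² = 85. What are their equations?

6x − 7y = −85 and 2x + 9y = 85

Write the tangent as mx − y + (10 − m·(−5/2)) = 0 and set its distance from the centre to √85:
[m·(5/2) − (−10)]² = 85(m² + 1)
63m² − 40m − 12 = 0, so m = 6/7 or m = −2/9.
With m = 6/7: 6x − 7y = −85. With m = −2/9: 2x + 9y = 85.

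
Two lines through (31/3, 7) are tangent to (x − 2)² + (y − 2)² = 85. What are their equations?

A line y − (7) = m(x − (31/3)) is tangent when its distance from (2, 2) is √85:
[m·(−25/3) − (−5)]² = 85(m² + 1)
14m² + 75m + 54 = 0, so m = −9/2 or m = −6/7.
Through (31/3, 7) these give 9x + 2y = 107 and 6x + 7y = 111.

9x + 2y = 107 and 6x + 7y = 111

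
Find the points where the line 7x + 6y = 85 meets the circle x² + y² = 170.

(1, 13) and (13, −1)

Express y = (85 − 7x)/6 and substitute into the circle:
85x² − 1190x + 1105 = 0  ⟹  x² − 14x + 13 = 0
x = 13 or x = 1, giving (13, −1) and (1, 13).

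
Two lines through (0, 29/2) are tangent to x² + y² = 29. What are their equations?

Let a tangent through (0, 29/2) have slope m. Its distance from (0, 0) must equal √29:
[m·(0) − (−29/2)]² = 29(m² + 1)
4m² − 25 = 0, so m = −5/2 or m = 5/2.
With m = −5/2: 5x + 2y = 29. With m = 5/2: 5x − 2y = −29.

5x + 2y = 29 and 5x − 2y = −29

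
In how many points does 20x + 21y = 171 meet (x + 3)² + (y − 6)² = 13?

0

d² = (20·(−3) + 21·6 − (171))²/841 = 11025/841; r² = 13.
Since d² > r², the line lies outside the circle.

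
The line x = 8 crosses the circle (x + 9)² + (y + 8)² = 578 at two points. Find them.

The line gives x = 8. Substituting into the circle:
y² + 16y − 225 = 0
y = 9 or y = −25, giving (8, 9) and (8, −25).

(8, −25) and (8, 9)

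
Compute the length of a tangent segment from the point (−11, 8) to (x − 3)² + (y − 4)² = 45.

√167

Centre (3, 4), r² = 45. |PO|² = (−14)² + (4)² = 212.
Power of the point: PT² = |PO|² − r² = 167, so PT = √167.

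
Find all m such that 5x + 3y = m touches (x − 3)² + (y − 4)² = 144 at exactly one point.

m = 27 ± 12√34

For a tangent, require d(centre, line) = r = 12.
|5·3 + 3·4 − m| / √34 = 12
|m − (27)| = 12√34.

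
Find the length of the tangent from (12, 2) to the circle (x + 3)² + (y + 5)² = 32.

Centre (−3, −5), r² = 32. |PO|² = (15)² + (7)² = 274.
Power of the point: PT² = |PO|² − r² = 242, so PT = 11√2.

11√2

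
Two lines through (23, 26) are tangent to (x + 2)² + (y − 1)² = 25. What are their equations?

Write the tangent as mx − y + (26 − m·(23)) = 0 and set its distance from the centre to 5:
(−25m − (−25))² = 25(m² + 1)
12m² − 25m + 12 = 0, so m = 3/4 or m = 4/3.
Through (23, 26) these give 3x − 4y = −35 and 4x − 3y = 14.

3x − 4y = −35 and 4x − 3y = 14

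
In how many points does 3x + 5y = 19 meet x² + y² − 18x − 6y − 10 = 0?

d² = (3·9 + 5·3 − (19))²/34 = 529/34; r² = 100.
Since d² < r², the line cuts the circle twice.

2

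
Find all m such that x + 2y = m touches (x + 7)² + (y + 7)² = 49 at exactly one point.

m = −21 ± 7√5

The line touches the circle iff its distance from (−7, −7) is 7:
|1·(−7) + 2·(−7) − m| / √5 = 7
|m − (−21)| = 7√5.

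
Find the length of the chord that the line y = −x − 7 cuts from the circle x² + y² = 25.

√2

The distance from (0, 0) to the line is 7/√2, and r² = 25.
Half the chord is √(r² − d²) = √(1/2), so the full chord is √2.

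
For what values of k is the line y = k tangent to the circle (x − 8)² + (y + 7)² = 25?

The line touches the circle iff its distance from (8, −7) is 5:
|0·8 + 1·(−7) − k| / √1 = 5
|k − (−7)| = 5, so k = −2 or k = −12.

k = −12 or k = −2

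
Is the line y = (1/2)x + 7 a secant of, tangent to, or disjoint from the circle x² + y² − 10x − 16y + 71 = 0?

d² = (1·5 − 2·8 − (−14))²/5 = 9/5; r² = 18.
Since d² < r², the line cuts the circle twice.

secant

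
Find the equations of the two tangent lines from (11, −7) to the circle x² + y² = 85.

2x − 9y = 85 and 9x + 2y = 85

A line y − (−7) = m(x − (11)) is tangent when its distance from (0, 0) is √85:
(−11m − (7))² = 85(m² + 1)
18m² + 77m − 18 = 0, so m = 2/9 or m = −9/2.
Through (11, −7) these give 2x − 9y = 85 and 9x + 2y = 85.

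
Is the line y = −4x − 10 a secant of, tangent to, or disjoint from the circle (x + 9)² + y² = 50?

Substituting the line into the circle gives 17x² + 98x + 131 = 0.
Discriminant = (98)² − 4·17·(131) = 696 > 0.
Two real roots: the line is a secant.

secant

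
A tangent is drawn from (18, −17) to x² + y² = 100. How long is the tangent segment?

With centre O = (0, 0), |OP|² = 613 and r² = 100.
By the tangent–radius right angle, tangent length = √(|PO|² − r²) = √513 = 3√57.

3√57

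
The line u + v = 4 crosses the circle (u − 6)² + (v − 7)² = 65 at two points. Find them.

(−2, 6) and (5, −1)

Express v = −u + 4 and substitute into the circle:
2u² − 6u − 20 = 0  ⟹  u² − 3u − 10 = 0
u = 5 or u = −2, giving (5, −1) and (−2, 6).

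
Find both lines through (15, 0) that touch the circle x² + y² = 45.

x + 2y = 15 and x − 2y = 15

A line y − (0) = m(x − (15)) is tangent when its distance from (0, 0) is 3√5:
[m·(−15) − (0)]² = 45(m² + 1)
4m² − 1 = 0, so m = −1/2 or m = 1/2.
Through (15, 0) these give x + 2y = 15 and x − 2y = 15.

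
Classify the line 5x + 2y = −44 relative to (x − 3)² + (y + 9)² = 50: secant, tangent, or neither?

neither

Substituting the line into the circle gives 29x² + 236x + 512 = 0.
Discriminant = (236)² − 4·29·(512) = −3696 < 0.
No real roots: the line does not meet the circle.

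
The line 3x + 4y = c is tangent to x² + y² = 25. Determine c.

Tangency holds when the distance from the centre (0, 0) to the line equals the radius 5:
|3·0 + 4·0 − c| / √25 = 5
|c| = 5·5, so c = 25 or c = −25.

c = −25 or c = 25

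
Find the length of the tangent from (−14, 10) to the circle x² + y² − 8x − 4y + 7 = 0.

5√15

With centre O = (4, 2), |OP|² = 388 and r² = 13.
Power of the point: PT² = |PO|² − r² = 375, so PT = 5√15.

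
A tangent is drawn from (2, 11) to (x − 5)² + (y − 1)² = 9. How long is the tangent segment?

10

The centre is (5, 1) and r = 3. The square of the distance from P to the centre is 9 + 100 = 109.
By the tangent–radius right angle, tangent length = √(|PO|² − r²) = √100 = 10.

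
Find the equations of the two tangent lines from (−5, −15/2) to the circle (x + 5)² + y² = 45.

x + 2y = −20 and x − 2y = 10

Write the tangent as mx − y + (−15/2 − m·(−5)) = 0 and set its distance from the centre to 3√5:
[m·(0) − (15/2)]² = 45(m² + 1)
4m² − 1 = 0, so m = −1/2 or m = 1/2.
Through (−5, −15/2) these give x + 2y = −20 and x − 2y = 10.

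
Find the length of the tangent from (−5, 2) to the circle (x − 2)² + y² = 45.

2√2

With centre O = (2, 0), |OP|² = 53 and r² = 45.
Power of the point: PT² = |PO|² − r² = 8, so PT = 2√2.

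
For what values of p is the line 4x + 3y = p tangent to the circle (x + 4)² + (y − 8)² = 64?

Tangency holds when the distance from the centre (−4, 8) to the line equals the radius 8:
|4·(−4) + 3·8 − p| / √25 = 8
|p − (8)| = 8·5, so p = 48 or p = −32.

p = −32 or p = 48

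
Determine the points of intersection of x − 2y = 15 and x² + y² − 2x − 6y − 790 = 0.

From the line, y = (−15 + x)/2. Substituting:
5x² − 50x − 2755 = 0  ⟹  x² − 10x − 551 = 0
x = 29 or x = −19, giving (29, 7) and (−19, −17).

(−19, −17) and (29, 7)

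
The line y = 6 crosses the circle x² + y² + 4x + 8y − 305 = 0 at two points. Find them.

(−17, 6) and (13, 6)

From the line, y = 6. Substituting:
x² + 4x − 221 = 0
x = 13 or x = −17, giving (13, 6) and (−17, 6).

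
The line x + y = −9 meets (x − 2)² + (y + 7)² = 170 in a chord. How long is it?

18√2

Centre (2, −7), r² = 170. Perpendicular distance d from centre to line = |4| / √2 = 4/√2.
Chord = 2√(r² − d²) = 2·√(162) = 18√2.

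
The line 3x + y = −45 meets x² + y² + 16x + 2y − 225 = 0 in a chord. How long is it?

From the line, y = −3x − 45. Substituting:
10x² + 280x + 1710 = 0  ⟹  x² + 28x + 171 = 0
x = −9 or x = −19, giving (−9, −18) and (−19, 12).
Chord length = distance between (−9, −18) and (−19, 12) = √1000 = 10√10.

10√10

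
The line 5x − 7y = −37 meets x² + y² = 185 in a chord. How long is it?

3√74

Express y = (37 + 5x)/7 and substitute into the circle:
74x² + 370x − 7696 = 0  ⟹  x² + 5x − 104 = 0
x = 8 or x = −13, giving (8, 11) and (−13, −4).
Chord length = distance between (8, 11) and (−13, −4) = √666 = 3√74.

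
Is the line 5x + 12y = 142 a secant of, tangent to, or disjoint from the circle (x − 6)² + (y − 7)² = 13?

secant

d² = (5·6 + 12·7 − (142))²/169 = 784/169; r² = 13.
Since d² < r², the line cuts the circle twice.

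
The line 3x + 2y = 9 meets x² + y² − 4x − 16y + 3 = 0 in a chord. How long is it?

The distance from (2, 8) to the line is 13/√13, and r² = 65.
Half the chord is √(r² − d²) = √(52), so the full chord is 4√13.

4√13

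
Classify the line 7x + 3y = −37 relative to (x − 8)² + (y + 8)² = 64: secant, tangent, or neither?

d² = (7·8 + 3·(−8) − (−37))²/58 = 4761/58; r² = 64.
Since d² > r², the line lies outside the circle.

neither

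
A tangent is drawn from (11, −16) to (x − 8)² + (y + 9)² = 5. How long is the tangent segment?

The centre is (8, −9) and r = √5. The square of the distance from P to the centre is 9 + 49 = 58.
The tangent meets the radius at right angles, so tangent² = |PO|² − r² = 58 − 5 = 53.

√53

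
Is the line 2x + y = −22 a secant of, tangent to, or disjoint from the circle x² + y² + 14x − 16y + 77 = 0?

d² = (2·(−7) + 1·8 − (−22))²/5 = 256/5; r² = 36.
Since d² > r², the line lies outside the circle.

disjoint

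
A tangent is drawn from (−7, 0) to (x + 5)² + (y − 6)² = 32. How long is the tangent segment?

With centre O = (−5, 6), |OP|² = 40 and r² = 32.
By the tangent–radius right angle, tangent length = √(|PO|² − r²) = √8 = 2√2.

2√2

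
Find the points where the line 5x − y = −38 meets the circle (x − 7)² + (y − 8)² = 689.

(−10, −12) and (−1, 33)

Substitute y = 5x + 38:
26x² + 286x + 260 = 0  ⟹  x² + 11x + 10 = 0
x = −1 or x = −10, giving (−1, 33) and (−10, −12).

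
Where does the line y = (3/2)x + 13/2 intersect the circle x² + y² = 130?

Express y = (13 + 3x)/2 and substitute into the circle:
13x² + 78x − 351 = 0  ⟹  x² + 6x − 27 = 0
x = 3 or x = −9, giving (3, 11) and (−9, −7).

(−9, −7) and (3, 11)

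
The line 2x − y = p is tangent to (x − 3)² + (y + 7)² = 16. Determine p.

p = 13 ± 4√5

For a tangent, require d(centre, line) = r = 4.
|2·3 − 1·(−7) − p| / √5 = 4
|p − (13)| = 4√5.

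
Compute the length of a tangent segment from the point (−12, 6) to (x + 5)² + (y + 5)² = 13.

√157

The centre is (−5, −5) and r = √13. The square of the distance from P to the centre is 49 + 121 = 170.
Power of the point: PT² = |PO|² − r² = 157, so PT = √157.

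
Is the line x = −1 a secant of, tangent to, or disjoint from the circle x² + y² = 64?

Substituting the line into the circle gives y² − 63 = 0.
Discriminant = (0)² − 4·1·(−63) = 252 > 0.
Two real roots: the line is a secant.

secant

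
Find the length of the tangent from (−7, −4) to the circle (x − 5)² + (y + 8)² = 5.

√155

Centre (5, −8), r² = 5. |PO|² = (−12)² + (4)² = 160.
By the tangent–radius right angle, tangent length = √(|PO|² − r²) = √155.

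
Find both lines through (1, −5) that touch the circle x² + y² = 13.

Write the tangent as mx − y + (−5 − m·(1)) = 0 and set its distance from the centre to √13:
(−1m − (5))² = 13(m² + 1)
6m² − 5m − 6 = 0, so m = −2/3 or m = 3/2.
Through (1, −5) these give 2x + 3y = −13 and 3x − 2y = 13.

2x + 3y = −13 and 3x − 2y = 13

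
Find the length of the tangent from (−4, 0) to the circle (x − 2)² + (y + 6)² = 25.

The centre is (2, −6) and r = 5. The square of the distance from P to the centre is 36 + 36 = 72.
Power of the point: PT² = |PO|² − r² = 47, so PT = √47.

√47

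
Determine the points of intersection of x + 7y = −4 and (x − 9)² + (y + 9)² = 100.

(3, −1) and (17, −3)

Substitute y = (−4 − x)/7:
50x² − 1000x + 2550 = 0  ⟹  x² − 20x + 51 = 0
x = 17 or x = 3, giving (17, −3) and (3, −1).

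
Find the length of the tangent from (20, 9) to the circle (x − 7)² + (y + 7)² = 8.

With centre O = (7, −7), |OP|² = 425 and r² = 8.
By the tangent–radius right angle, tangent length = √(|PO|² − r²) = √417.

√417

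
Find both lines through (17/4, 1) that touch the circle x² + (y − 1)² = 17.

Write the tangent as mx − y + (1 − m·(17/4)) = 0 and set its distance from the centre to √17:
[m·(−17/4) − (0)]² = 17(m² + 1)
m² − 16 = 0, so m = 4 or m = −4.
With m = 4: 4x − y = 16. With m = −4: 4x + y = 18.

4x − y = 16 and 4x + y = 18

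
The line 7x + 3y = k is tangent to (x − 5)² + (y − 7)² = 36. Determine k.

k = 56 ± 6√58

Tangency holds when the distance from the centre (5, 7) to the line equals the radius 6:
|7·5 + 3·7 − k| / √58 = 6
|k − (56)| = 6√58.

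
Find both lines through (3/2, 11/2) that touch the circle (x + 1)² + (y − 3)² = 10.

Write the tangent as mx − y + (11/2 − m·(3/2)) = 0 and set its distance from the centre to √10:
[m·(−5/2) − (−5/2)]² = 10(m² + 1)
3m² + 10m + 3 = 0, so m = −3 or m = −1/3.
With m = −3: 3x + y = 10. With m = −1/3: x + 3y = 18.

3x + y = 10 and x + 3y = 18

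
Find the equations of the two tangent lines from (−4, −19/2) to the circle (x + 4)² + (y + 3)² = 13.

3x − 2y = 7 and 3x + 2y = −31

Write the tangent as mx − y + (−19/2 − m·(−4)) = 0 and set its distance from the centre to √13:
(0m − (13/2))² = 13(m² + 1)
4m² − 9 = 0, so m = 3/2 or m = −3/2.
With m = 3/2: 3x − 2y = 7. With m = −3/2: 3x + 2y = −31.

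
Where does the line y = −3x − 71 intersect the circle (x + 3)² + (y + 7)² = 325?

(−21, −8) and (−18, −17)

Express y = −3x − 71 and substitute into the circle:
10x² + 390x + 3780 = 0  ⟹  x² + 39x + 378 = 0
x = −18 or x = −21, giving (−18, −17) and (−21, −8).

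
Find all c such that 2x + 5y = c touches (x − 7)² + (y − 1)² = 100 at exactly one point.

Tangency holds when the distance from the centre (7, 1) to the line equals the radius 10:
|2·7 + 5·1 − c| / √29 = 10
|c − (19)| = 10√29.

c = 19 ± 10√29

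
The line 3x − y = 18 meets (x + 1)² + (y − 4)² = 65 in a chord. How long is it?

√10

Centre (−1, 4), r² = 65. Perpendicular distance d from centre to line = |−25| / √10 = 25/√10.
Half the chord is √(r² − d²) = √(5/2), so the full chord is √10.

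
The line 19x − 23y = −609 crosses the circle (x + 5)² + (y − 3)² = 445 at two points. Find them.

(−26, 5) and (−3, 24)

Substitute y = (609 + 19x)/23:
890x² + 25810x + 69420 = 0  ⟹  x² + 29x + 78 = 0
x = −3 or x = −26, giving (−3, 24) and (−26, 5).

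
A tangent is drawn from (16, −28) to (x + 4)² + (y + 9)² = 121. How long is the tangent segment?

With centre O = (−4, −9), |OP|² = 761 and r² = 121.
The tangent meets the radius at right angles, so tangent² = |PO|² − r² = 761 − 121 = 640.

8√10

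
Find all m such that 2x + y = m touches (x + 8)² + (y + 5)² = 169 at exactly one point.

m = −21 ± 13√5

Tangency holds when the distance from the centre (−8, −5) to the line equals the radius 13:
|2·(−8) + 1·(−5) − m| / √5 = 13
|m − (−21)| = 13√5.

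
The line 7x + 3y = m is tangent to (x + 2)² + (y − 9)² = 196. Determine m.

The line touches the circle iff its distance from (−2, 9) is 14:
|7·(−2) + 3·9 − m| / √58 = 14
|m − (13)| = 14√58.

m = 13 ± 14√58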